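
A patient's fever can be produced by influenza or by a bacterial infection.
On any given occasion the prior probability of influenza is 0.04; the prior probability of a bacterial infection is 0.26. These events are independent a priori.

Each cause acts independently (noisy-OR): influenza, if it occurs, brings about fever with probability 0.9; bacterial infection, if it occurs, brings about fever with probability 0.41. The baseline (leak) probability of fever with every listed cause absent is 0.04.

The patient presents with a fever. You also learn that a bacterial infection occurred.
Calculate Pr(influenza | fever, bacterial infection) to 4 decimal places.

Under noisy-OR, P(fever | causes) = 1 − (1−0.04)·∏(1−qᵢ) over the active causes.
Numerator (weight on configurations with influenza): 0.94336*0.04 = 0.037734
Normalizer over all consistent configurations: 0.4336*0.96 + 0.94336*0.04 = 0.453990
P(influenza | fever, bacterial infection) = 0.037734/0.453990 ≈ 0.0831

Pr(influenza | fever, bacterial infection) ≈ 0.0831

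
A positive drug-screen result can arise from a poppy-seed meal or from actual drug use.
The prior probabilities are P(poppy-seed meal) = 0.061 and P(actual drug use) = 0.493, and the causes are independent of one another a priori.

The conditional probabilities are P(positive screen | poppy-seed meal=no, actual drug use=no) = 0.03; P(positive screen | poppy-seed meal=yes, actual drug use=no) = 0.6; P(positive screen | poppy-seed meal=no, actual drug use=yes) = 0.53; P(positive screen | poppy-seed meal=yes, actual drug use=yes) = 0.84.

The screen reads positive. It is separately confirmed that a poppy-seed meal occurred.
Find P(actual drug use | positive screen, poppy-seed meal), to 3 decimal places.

Sum P(positive screen|·) weighted by the priors over both values of actual drug use:
  P(positive screen | poppy-seed meal) = 0.6*0.507 + 0.84*0.493
        = 0.304200 + 0.414120 = 0.718320
Configurations with actual drug use contribute 0.414120, so
  P(actual drug use | positive screen, poppy-seed meal) = 0.414120 / 0.718320 ≈ 0.577

P(actual drug use | positive screen, poppy-seed meal) ≈ 0.577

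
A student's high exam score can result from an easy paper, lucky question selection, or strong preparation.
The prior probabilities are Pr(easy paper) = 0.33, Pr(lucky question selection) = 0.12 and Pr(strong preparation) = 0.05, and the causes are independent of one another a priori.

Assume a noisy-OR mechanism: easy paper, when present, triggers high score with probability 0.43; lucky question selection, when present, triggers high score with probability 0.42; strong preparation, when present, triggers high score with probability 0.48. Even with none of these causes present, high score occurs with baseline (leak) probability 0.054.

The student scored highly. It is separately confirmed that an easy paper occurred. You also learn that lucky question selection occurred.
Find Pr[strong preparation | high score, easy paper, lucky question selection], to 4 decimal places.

Pr[strong preparation | high score, easy paper, lucky question selection] ≈ 0.0603

Under noisy-OR, P(high score | causes) = 1 − (1−0.054)·∏(1−qᵢ) over the active causes.
P(high score | easy paper, lucky question selection) = 0.687252*0.95 + 0.837371*0.05 = 0.652889 + 0.041869 = 0.694758
Restricting to configurations with strong preparation present: 0.837371*0.05 = 0.041869.
So P(strong preparation | high score, easy paper, lucky question selection) = 0.041869/0.694758 ≈ 0.0603.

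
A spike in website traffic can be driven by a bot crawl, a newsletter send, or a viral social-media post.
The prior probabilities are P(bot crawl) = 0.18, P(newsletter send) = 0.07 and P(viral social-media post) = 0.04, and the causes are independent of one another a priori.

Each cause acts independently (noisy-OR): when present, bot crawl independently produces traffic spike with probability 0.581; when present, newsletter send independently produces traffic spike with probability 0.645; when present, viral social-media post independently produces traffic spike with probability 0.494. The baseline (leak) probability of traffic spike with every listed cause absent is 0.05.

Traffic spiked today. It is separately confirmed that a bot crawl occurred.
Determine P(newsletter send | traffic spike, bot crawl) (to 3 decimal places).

Under noisy-OR, P(traffic spike | causes) = 1 − (1−0.05)·∏(1−qᵢ) over the active causes.
Sum P(traffic spike|·) weighted by the priors over the 4 (newsletter send, viral social-media post) configurations:
  P(traffic spike | bot crawl) = 0.60195·0.93·0.96 + 0.798587·0.93·0.04 + 0.858692·0.07·0.96 + 0.928498·0.07·0.04
        = 0.537421 + 0.029707 + 0.057704 + 0.002600 = 0.627432
Configurations with newsletter send contribute 0.060304, so
  P(newsletter send | traffic spike, bot crawl) = 0.060304 / 0.627432 ≈ 0.096

P(newsletter send | traffic spike, bot crawl) ≈ 0.096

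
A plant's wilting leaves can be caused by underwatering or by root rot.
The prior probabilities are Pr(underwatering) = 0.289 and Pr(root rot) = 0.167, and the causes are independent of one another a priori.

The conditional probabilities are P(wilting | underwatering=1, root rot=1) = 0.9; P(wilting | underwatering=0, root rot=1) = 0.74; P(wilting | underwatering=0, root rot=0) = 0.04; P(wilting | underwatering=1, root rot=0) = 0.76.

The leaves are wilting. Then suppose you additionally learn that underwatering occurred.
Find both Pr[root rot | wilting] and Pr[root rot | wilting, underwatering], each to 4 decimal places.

Weight on root rot=true, given the evidence: 0.087865 + 0.043437 = 0.131302
Normalizer over all consistent configurations: 0.04*0.711*0.833 + 0.74*0.711*0.167 + 0.76*0.289*0.833 + 0.9*0.289*0.167 = 0.337953
P(root rot | wilting) = 0.131302/0.337953 ≈ 0.3885

Now also conditioning on underwatering=true:
Weight on root rot=true, given the evidence: 0.9·0.167 = 0.150300
Denominator P(wilting | underwatering): 0.76·0.833 + 0.9·0.167 = 0.783380
P(root rot | wilting, underwatering) = 0.150300/0.783380 ≈ 0.1919

Pr[root rot | wilting] ≈ 0.3885; Pr[root rot | wilting, underwatering] ≈ 0.1919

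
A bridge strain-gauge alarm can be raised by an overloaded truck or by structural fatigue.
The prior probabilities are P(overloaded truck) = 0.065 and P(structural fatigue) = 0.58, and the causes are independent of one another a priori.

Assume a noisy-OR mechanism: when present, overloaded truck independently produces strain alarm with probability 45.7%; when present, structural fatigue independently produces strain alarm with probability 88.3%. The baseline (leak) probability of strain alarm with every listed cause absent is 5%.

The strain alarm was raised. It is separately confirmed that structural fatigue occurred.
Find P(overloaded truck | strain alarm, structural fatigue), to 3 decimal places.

P(overloaded truck | strain alarm, structural fatigue) ≈ 0.068

Under noisy-OR, P(strain alarm | causes) = 1 − (1−0.05)·∏(1−qᵢ) over the active causes.
Numerator (weight on configurations with overloaded truck): 0.939646·0.065 = 0.061077
Normalizer over all consistent configurations: 0.88885·0.935 + 0.939646·0.065 = 0.892152
Posterior = 0.061077 / 0.892152 ≈ 0.068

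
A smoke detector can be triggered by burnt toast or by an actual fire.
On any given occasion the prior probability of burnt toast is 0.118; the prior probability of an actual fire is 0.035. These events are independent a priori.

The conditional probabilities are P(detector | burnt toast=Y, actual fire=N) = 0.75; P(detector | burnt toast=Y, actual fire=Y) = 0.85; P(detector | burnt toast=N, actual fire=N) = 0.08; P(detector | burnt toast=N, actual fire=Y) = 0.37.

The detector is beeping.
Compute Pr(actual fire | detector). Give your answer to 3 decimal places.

Weight on actual fire=true, given the evidence: 0.011422 + 0.003510 = 0.014932
The normalizing constant is 0.08·0.882·0.965 + 0.37·0.882·0.035 + 0.75·0.118·0.965 + 0.85·0.118·0.035 = 0.168424
P(actual fire | detector) = 0.014932/0.168424 ≈ 0.089

Pr(actual fire | detector) ≈ 0.089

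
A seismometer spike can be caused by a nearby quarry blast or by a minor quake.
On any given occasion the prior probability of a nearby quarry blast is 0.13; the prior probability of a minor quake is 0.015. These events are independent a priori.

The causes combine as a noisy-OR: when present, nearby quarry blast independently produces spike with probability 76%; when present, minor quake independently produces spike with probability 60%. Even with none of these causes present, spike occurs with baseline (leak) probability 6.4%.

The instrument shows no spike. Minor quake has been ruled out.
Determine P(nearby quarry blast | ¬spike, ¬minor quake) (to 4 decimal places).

Under noisy-OR, P(spike | causes) = 1 − (1−0.064)·∏(1−qᵢ) over the active causes.
P(¬spike | ¬minor quake) = 0.936×0.87 + 0.22464×0.13 = 0.814320 + 0.029203 = 0.843523
The nearby quarry blast-present share is 0.22464×0.13 = 0.029203.
Hence the posterior is 0.029203/0.843523 ≈ 0.0346.

P(nearby quarry blast | ¬spike, ¬minor quake) ≈ 0.0346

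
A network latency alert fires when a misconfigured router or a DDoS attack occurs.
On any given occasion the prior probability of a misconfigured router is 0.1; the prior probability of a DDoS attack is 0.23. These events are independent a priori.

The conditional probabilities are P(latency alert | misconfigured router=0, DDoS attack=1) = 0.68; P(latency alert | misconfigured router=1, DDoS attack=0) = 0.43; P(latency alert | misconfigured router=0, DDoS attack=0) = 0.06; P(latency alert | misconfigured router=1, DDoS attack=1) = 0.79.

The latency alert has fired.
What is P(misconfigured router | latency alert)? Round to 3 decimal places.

P(misconfigured router | latency alert) ≈ 0.220

Numerator (weight on configurations with misconfigured router): 0.033110 + 0.018170 = 0.051280
Denominator P(latency alert): 0.06×0.9×0.77 + 0.68×0.9×0.23 + 0.43×0.1×0.77 + 0.79×0.1×0.23 = 0.233620
P(misconfigured router | latency alert) = 0.051280/0.233620 ≈ 0.220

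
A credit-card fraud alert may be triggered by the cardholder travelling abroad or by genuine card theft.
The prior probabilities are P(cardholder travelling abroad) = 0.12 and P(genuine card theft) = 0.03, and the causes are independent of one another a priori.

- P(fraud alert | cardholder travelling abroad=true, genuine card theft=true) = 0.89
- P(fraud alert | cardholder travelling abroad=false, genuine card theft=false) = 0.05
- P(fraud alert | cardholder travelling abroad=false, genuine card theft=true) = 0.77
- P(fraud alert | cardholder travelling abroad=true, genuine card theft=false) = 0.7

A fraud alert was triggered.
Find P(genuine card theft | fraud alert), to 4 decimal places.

P(genuine card theft | fraud alert) ≈ 0.1593

Enumerate the 4 (cardholder travelling abroad, genuine card theft) configurations and weight by the priors:
  P(fraud alert) = 0.05*0.88*0.97 + 0.77*0.88*0.03 + 0.7*0.12*0.97 + 0.89*0.12*0.03
        = 0.042680 + 0.020328 + 0.081480 + 0.003204 = 0.147692
Configurations with genuine card theft contribute 0.023532, so
  P(genuine card theft | fraud alert) = 0.023532 / 0.147692 ≈ 0.1593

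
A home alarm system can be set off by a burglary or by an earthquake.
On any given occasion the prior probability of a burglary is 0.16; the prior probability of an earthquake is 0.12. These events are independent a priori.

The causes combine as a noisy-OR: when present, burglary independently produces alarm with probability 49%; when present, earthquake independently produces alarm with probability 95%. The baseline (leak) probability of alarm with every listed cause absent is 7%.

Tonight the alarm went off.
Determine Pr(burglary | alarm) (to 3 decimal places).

Under noisy-OR, P(alarm | causes) = 1 − (1−0.07)·∏(1−qᵢ) over the active causes.
Weight on burglary=true, given the evidence: 0.074019 + 0.018745 = 0.092764
Normalizer over all consistent configurations: 0.07·0.84·0.88 + 0.9535·0.84·0.12 + 0.5257·0.16·0.88 + 0.976285·0.16·0.12 = 0.240621
P(burglary | alarm) = 0.092764/0.240621 ≈ 0.386

Pr(burglary | alarm) ≈ 0.386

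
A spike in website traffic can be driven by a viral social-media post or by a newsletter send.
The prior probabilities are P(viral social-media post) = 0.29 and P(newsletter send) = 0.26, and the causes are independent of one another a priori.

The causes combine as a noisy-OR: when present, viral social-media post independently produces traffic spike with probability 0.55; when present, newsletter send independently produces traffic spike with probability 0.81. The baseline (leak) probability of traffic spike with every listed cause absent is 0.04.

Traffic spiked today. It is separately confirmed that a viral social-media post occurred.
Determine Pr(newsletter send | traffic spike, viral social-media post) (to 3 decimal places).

Pr(newsletter send | traffic spike, viral social-media post) ≈ 0.362

Under noisy-OR, P(traffic spike | causes) = 1 − (1−0.04)·∏(1−qᵢ) over the active causes.
Numerator (weight on configurations with newsletter send): 0.91792·0.26 = 0.238659
The normalizing constant is 0.568·0.74 + 0.91792·0.26 = 0.658979
Posterior = 0.238659 / 0.658979 ≈ 0.362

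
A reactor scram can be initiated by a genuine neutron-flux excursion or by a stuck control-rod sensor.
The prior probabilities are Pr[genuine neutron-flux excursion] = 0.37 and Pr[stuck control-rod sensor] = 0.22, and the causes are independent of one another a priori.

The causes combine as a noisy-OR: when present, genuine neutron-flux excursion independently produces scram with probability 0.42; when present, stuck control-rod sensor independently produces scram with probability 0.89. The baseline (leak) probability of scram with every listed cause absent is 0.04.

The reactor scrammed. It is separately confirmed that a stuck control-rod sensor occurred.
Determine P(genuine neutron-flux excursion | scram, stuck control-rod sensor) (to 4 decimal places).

P(genuine neutron-flux excursion | scram, stuck control-rod sensor) ≈ 0.3814

Under noisy-OR, P(scram | causes) = 1 − (1−0.04)·∏(1−qᵢ) over the active causes.
P(scram | stuck control-rod sensor) = 0.8944×0.63 + 0.938752×0.37 = 0.563472 + 0.347338 = 0.910810
Of this, 0.347338 comes from 0.938752×0.37 (the genuine neutron-flux excursion=true cases).
So P(genuine neutron-flux excursion | scram, stuck control-rod sensor) = 0.347338/0.910810 ≈ 0.3814.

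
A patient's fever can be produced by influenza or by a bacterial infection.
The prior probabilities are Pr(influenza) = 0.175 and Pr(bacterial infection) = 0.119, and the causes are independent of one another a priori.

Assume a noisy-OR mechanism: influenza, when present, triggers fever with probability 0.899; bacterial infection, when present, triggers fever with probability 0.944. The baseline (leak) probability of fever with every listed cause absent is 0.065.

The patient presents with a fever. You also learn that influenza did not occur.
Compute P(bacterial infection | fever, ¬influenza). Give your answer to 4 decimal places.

P(bacterial infection | fever, ¬influenza) ≈ 0.6632

Under noisy-OR, P(fever | causes) = 1 − (1−0.065)·∏(1−qᵢ) over the active causes.
P(fever | ¬influenza) = 0.065×0.881 + 0.94764×0.119 = 0.057265 + 0.112769 = 0.170034
Of this, 0.112769 comes from 0.94764×0.119 (the bacterial infection=true cases).
So P(bacterial infection | fever, ¬influenza) = 0.112769/0.170034 ≈ 0.6632.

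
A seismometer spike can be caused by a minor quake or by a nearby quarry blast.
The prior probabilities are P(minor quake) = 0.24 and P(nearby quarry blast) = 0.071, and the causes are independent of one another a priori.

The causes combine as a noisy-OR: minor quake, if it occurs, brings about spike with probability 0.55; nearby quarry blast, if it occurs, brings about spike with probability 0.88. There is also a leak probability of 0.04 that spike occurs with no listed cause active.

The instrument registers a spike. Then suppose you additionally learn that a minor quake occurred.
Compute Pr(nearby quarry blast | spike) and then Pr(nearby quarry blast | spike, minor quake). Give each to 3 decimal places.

Under noisy-OR, P(spike | causes) = 1 − (1−0.04)·∏(1−qᵢ) over the active causes.
Enumerate the 4 (minor quake, nearby quarry blast) configurations and weight by the priors:
  P(spike) = 0.04*0.76*0.929 + 0.8848*0.76*0.071 + 0.568*0.24*0.929 + 0.94816*0.24*0.071
        = 0.028242 + 0.047744 + 0.126641 + 0.016157 = 0.218784
Keeping only the nearby quarry blast-present terms gives 0.063901, so
  P(nearby quarry blast | spike) = 0.063901 / 0.218784 ≈ 0.292

Now also conditioning on minor quake=true:
For the numerator, keep only nearby quarry blast=true terms: 0.94816*0.071 = 0.067319
Denominator P(spike | minor quake): 0.568*0.929 + 0.94816*0.071 = 0.594991
Posterior = 0.067319 / 0.594991 ≈ 0.113
The drop from 0.292 to 0.113 is the explaining-away (discounting) effect.

Pr(nearby quarry blast | spike) ≈ 0.292; Pr(nearby quarry blast | spike, minor quake) ≈ 0.113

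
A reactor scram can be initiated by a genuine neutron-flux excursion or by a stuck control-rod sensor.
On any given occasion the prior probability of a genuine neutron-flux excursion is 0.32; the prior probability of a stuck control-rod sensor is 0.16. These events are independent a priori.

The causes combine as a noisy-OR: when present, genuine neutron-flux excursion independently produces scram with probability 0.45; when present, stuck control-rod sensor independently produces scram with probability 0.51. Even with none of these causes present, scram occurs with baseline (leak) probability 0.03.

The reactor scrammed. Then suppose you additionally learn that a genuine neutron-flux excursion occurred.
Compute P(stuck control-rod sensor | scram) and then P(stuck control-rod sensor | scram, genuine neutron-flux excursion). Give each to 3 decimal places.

P(stuck control-rod sensor | scram) ≈ 0.400; P(stuck control-rod sensor | scram, genuine neutron-flux excursion) ≈ 0.232

Under noisy-OR, P(scram | causes) = 1 − (1−0.03)·∏(1−qᵢ) over the active causes.
By total probability over the 4 (genuine neutron-flux excursion, stuck control-rod sensor) configurations:
  P(scram) = 0.03·0.68·0.84 + 0.5247·0.68·0.16 + 0.4665·0.32·0.84 + 0.738585·0.32·0.16
        = 0.017136 + 0.057087 + 0.125395 + 0.037816 = 0.237434
The terms with stuck control-rod sensor present sum to 0.094903, so
  P(stuck control-rod sensor | scram) = 0.094903 / 0.237434 ≈ 0.400

Now also conditioning on genuine neutron-flux excursion=true:
Numerator (weight on configurations with stuck control-rod sensor): 0.738585*0.16 = 0.118174
The normalizing constant is 0.4665*0.84 + 0.738585*0.16 = 0.510034
P(stuck control-rod sensor | scram, genuine neutron-flux excursion) = 0.118174/0.510034 ≈ 0.232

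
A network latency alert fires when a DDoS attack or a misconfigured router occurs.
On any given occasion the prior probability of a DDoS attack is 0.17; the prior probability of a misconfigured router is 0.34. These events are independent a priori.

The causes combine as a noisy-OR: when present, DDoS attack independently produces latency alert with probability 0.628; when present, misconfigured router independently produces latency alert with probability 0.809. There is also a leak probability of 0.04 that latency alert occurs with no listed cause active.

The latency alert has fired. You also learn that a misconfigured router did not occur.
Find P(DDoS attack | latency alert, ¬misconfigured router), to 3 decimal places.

P(DDoS attack | latency alert, ¬misconfigured router) ≈ 0.767

Under noisy-OR, P(latency alert | causes) = 1 − (1−0.04)·∏(1−qᵢ) over the active causes.
P(latency alert | ¬misconfigured router) = 0.04·0.83 + 0.64288·0.17 = 0.033200 + 0.109290 = 0.142490
Restricting to configurations with DDoS attack present: 0.64288·0.17 = 0.109290.
So P(DDoS attack | latency alert, ¬misconfigured router) = 0.109290/0.142490 ≈ 0.767.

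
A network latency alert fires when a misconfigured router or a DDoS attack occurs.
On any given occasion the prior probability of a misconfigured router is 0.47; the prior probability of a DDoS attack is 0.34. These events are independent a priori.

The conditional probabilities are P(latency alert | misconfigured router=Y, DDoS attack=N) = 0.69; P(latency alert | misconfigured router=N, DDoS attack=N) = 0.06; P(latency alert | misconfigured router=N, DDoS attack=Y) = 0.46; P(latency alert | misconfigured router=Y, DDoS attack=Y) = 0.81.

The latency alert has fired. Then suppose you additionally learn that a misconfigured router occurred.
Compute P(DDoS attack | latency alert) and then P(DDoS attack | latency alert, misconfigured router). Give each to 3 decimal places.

Numerator (weight on configurations with DDoS attack): 0.082892 + 0.129438 = 0.212330
Denominator P(latency alert): 0.06*0.53*0.66 + 0.46*0.53*0.34 + 0.69*0.47*0.66 + 0.81*0.47*0.34 = 0.447356
P(DDoS attack | latency alert) = 0.212330/0.447356 ≈ 0.475

Now condition on the additional information:
Numerator (weight on configurations with DDoS attack): 0.81·0.34 = 0.275400
Normalizer over all consistent configurations: 0.69·0.66 + 0.81·0.34 = 0.730800
P(DDoS attack | latency alert, misconfigured router) = 0.275400/0.730800 ≈ 0.377
The drop from 0.475 to 0.377 is the explaining-away (discounting) effect.

P(DDoS attack | latency alert) ≈ 0.475; P(DDoS attack | latency alert, misconfigured router) ≈ 0.377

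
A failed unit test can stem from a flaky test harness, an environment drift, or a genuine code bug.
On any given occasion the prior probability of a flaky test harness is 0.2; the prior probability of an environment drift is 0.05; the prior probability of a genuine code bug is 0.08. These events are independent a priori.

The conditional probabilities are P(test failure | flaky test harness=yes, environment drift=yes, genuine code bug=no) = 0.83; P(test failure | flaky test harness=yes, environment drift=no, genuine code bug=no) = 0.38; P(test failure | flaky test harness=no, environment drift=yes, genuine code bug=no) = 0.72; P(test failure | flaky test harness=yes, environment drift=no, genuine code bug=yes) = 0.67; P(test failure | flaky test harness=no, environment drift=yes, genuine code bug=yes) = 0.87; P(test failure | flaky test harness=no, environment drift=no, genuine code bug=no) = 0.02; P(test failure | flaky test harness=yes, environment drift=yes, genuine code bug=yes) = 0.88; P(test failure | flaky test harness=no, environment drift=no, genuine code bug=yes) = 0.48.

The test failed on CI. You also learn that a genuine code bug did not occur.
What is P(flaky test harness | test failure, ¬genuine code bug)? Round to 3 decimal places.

P(flaky test harness | test failure, ¬genuine code bug) ≈ 0.647

For the numerator, keep only flaky test harness=true terms: 0.072200 + 0.008300 = 0.080500
Denominator P(test failure | ¬genuine code bug): 0.02×0.8×0.95 + 0.72×0.8×0.05 + 0.38×0.2×0.95 + 0.83×0.2×0.05 = 0.124500
Posterior = 0.080500 / 0.124500 ≈ 0.647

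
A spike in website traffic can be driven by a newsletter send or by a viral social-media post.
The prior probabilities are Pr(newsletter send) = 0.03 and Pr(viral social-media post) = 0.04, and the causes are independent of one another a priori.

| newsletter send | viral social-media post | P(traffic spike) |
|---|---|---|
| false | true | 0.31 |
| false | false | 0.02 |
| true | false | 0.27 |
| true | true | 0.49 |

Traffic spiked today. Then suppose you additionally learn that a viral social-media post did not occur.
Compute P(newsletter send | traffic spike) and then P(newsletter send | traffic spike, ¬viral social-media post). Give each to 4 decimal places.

P(newsletter send | traffic spike) ≈ 0.2144; P(newsletter send | traffic spike, ¬viral social-media post) ≈ 0.2945

P(traffic spike) = 0.02·0.97·0.96 + 0.31·0.97·0.04 + 0.27·0.03·0.96 + 0.49·0.03·0.04 = 0.018624 + 0.012028 + 0.007776 + 0.000588 = 0.039016
The newsletter send-present share is 0.007776 + 0.000588 = 0.008364.
Hence the posterior is 0.008364/0.039016 ≈ 0.2144.

Now also conditioning on viral social-media post≠true:
Weight on newsletter send=true, given the evidence: 0.27·0.03 = 0.008100
Normalizer over all consistent configurations: 0.02·0.97 + 0.27·0.03 = 0.027500
Posterior = 0.008100 / 0.027500 ≈ 0.2945
Ruling out viral social-media post raises the posterior on newsletter send — the flip side of explaining away.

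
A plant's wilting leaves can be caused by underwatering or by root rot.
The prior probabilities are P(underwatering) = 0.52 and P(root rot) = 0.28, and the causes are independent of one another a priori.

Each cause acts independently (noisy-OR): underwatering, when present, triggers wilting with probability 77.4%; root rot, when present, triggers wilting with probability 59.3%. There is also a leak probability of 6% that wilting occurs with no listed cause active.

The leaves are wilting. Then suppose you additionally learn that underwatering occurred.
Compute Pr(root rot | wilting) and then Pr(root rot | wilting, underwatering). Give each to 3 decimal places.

Under noisy-OR, P(wilting | causes) = 1 − (1−0.06)·∏(1−qᵢ) over the active causes.
By total probability over the 4 (underwatering, root rot) configurations:
  P(wilting) = 0.06×0.48×0.72 + 0.61742×0.48×0.28 + 0.78756×0.52×0.72 + 0.913537×0.52×0.28
        = 0.020736 + 0.082981 + 0.294862 + 0.133011 = 0.531590
Keeping only the root rot-present terms gives 0.215992, so
  P(root rot | wilting) = 0.215992 / 0.531590 ≈ 0.406

Now also conditioning on underwatering=true:
Weight on root rot=true, given the evidence: 0.913537·0.28 = 0.255790
The normalizing constant is 0.78756·0.72 + 0.913537·0.28 = 0.822833
P(root rot | wilting, underwatering) = 0.255790/0.822833 ≈ 0.311
Conditioning on underwatering lowers the posterior on root rot: the classic explaining-away effect in a common-effect structure.

Pr(root rot | wilting) ≈ 0.406; Pr(root rot | wilting, underwatering) ≈ 0.311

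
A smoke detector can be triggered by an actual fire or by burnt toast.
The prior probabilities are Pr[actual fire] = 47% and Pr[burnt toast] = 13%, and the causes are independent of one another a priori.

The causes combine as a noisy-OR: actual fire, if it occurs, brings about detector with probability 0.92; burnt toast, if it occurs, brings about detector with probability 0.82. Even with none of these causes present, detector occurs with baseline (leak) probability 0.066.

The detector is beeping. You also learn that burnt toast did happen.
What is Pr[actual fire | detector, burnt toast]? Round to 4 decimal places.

Pr[actual fire | detector, burnt toast] ≈ 0.5126

Under noisy-OR, P(detector | causes) = 1 − (1−0.066)·∏(1−qᵢ) over the active causes.
Enumerate both values of actual fire and weight by the priors:
  P(detector | burnt toast) = 0.83188×0.53 + 0.98655×0.47
        = 0.440896 + 0.463678 = 0.904574
Configurations with actual fire contribute 0.463678, so
  P(actual fire | detector, burnt toast) = 0.463678 / 0.904574 ≈ 0.5126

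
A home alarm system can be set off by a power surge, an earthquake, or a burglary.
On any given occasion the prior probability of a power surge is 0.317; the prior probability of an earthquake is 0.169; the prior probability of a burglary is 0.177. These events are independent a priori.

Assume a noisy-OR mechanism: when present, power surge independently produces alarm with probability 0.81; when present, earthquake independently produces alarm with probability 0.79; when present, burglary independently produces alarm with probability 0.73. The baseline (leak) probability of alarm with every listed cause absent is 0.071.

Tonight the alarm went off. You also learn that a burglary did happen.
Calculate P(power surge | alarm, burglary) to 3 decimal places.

P(power surge | alarm, burglary) ≈ 0.362

Under noisy-OR, P(alarm | causes) = 1 − (1−0.071)·∏(1−qᵢ) over the active causes.
P(alarm | burglary) = 0.74917×0.683×0.831 + 0.947326×0.683×0.169 + 0.952342×0.317×0.831 + 0.989992×0.317×0.169 = 0.425209 + 0.109347 + 0.250873 + 0.053037 = 0.838466
The power surge-present share is 0.250873 + 0.053037 = 0.303910.
Hence the posterior is 0.303910/0.838466 ≈ 0.362.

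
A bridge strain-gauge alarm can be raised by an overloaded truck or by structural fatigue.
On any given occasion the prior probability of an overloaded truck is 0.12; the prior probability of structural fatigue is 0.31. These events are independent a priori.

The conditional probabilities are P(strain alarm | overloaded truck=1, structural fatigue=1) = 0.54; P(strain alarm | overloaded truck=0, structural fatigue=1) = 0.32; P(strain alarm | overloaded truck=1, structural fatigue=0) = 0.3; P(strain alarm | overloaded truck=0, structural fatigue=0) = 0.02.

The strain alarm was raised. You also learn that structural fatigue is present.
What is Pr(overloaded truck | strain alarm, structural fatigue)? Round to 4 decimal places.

P(strain alarm | structural fatigue) = 0.32*0.88 + 0.54*0.12 = 0.281600 + 0.064800 = 0.346400
Of this, 0.064800 comes from 0.54*0.12 (the overloaded truck=true cases).
P(overloaded truck | strain alarm, structural fatigue) = 0.064800 / 0.346400 ≈ 0.1871

Pr(overloaded truck | strain alarm, structural fatigue) ≈ 0.1871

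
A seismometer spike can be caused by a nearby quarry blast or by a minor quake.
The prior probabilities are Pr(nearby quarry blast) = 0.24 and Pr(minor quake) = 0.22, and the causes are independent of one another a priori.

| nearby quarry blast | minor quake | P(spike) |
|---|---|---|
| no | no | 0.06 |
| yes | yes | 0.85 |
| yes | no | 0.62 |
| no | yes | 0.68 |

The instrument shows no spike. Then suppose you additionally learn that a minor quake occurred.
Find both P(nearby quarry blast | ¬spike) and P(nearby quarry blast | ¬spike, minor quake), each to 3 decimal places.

P(nearby quarry blast | ¬spike) ≈ 0.115; P(nearby quarry blast | ¬spike, minor quake) ≈ 0.129

By total probability over the 4 (nearby quarry blast, minor quake) configurations:
  P(¬spike) = 0.94×0.76×0.78 + 0.32×0.76×0.22 + 0.38×0.24×0.78 + 0.15×0.24×0.22
        = 0.557232 + 0.053504 + 0.071136 + 0.007920 = 0.689792
Keeping only the nearby quarry blast-present terms gives 0.079056, so
  P(nearby quarry blast | ¬spike) = 0.079056 / 0.689792 ≈ 0.115

Now condition on the additional information:
P(¬spike | minor quake) = 0.32·0.76 + 0.15·0.24 = 0.243200 + 0.036000 = 0.279200
The nearby quarry blast-present share is 0.15·0.24 = 0.036000.
Hence the posterior is 0.036000/0.279200 ≈ 0.129.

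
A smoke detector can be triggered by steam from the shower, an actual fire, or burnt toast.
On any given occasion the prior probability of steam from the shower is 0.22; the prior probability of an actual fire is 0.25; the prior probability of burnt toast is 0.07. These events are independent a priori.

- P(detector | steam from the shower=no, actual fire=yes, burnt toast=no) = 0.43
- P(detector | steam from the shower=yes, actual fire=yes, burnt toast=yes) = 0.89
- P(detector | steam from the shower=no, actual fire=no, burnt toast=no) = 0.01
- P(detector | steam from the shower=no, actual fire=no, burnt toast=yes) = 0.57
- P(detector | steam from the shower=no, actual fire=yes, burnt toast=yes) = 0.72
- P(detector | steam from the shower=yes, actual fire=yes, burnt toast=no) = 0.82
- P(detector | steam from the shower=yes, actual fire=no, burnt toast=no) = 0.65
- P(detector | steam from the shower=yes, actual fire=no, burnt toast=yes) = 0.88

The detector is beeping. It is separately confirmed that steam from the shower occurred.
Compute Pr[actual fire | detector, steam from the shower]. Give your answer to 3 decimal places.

Pr[actual fire | detector, steam from the shower] ≈ 0.292

Sum P(detector|·) weighted by the priors over the 4 (actual fire, burnt toast) configurations:
  P(detector | steam from the shower) = 0.65×0.75×0.93 + 0.88×0.75×0.07 + 0.82×0.25×0.93 + 0.89×0.25×0.07
        = 0.453375 + 0.046200 + 0.190650 + 0.015575 = 0.705800
Configurations with actual fire contribute 0.206225, so
  P(actual fire | detector, steam from the shower) = 0.206225 / 0.705800 ≈ 0.292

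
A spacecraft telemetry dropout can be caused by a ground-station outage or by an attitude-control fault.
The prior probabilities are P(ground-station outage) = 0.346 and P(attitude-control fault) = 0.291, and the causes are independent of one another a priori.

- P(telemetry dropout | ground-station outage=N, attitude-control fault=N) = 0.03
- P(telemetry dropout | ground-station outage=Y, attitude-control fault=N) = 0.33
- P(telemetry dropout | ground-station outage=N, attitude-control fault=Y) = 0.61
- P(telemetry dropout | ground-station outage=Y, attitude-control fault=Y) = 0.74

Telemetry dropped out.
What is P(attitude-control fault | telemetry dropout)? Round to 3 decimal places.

P(attitude-control fault | telemetry dropout) ≈ 0.668

P(telemetry dropout) = 0.03·0.654·0.709 + 0.61·0.654·0.291 + 0.33·0.346·0.709 + 0.74·0.346·0.291 = 0.013911 + 0.116092 + 0.080954 + 0.074508 = 0.285465
Restricting to configurations with attitude-control fault present: 0.116092 + 0.074508 = 0.190600.
Hence the posterior is 0.190600/0.285465 ≈ 0.668.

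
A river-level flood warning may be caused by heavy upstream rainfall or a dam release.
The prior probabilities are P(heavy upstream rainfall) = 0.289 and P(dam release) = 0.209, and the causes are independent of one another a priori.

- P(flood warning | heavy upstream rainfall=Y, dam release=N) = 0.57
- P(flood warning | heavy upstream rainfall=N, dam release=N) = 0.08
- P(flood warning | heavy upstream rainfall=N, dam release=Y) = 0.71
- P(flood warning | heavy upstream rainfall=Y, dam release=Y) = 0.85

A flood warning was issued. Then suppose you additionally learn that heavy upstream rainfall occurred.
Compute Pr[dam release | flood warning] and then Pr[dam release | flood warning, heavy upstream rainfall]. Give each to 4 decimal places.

Weight on dam release=true, given the evidence: 0.105505 + 0.051341 = 0.156846
The normalizing constant is 0.08×0.711×0.791 + 0.71×0.711×0.209 + 0.57×0.289×0.791 + 0.85×0.289×0.209 = 0.332139
P(dam release | flood warning) = 0.156846/0.332139 ≈ 0.4722

Now condition on the additional information:
Numerator (weight on configurations with dam release): 0.85·0.209 = 0.177650
Normalizer over all consistent configurations: 0.57·0.791 + 0.85·0.209 = 0.628520
P(dam release | flood warning, heavy upstream rainfall) = 0.177650/0.628520 ≈ 0.2826
Conditioning on heavy upstream rainfall lowers the posterior on dam release: the classic explaining-away effect in a common-effect structure.

Pr[dam release | flood warning] ≈ 0.4722; Pr[dam release | flood warning, heavy upstream rainfall] ≈ 0.2826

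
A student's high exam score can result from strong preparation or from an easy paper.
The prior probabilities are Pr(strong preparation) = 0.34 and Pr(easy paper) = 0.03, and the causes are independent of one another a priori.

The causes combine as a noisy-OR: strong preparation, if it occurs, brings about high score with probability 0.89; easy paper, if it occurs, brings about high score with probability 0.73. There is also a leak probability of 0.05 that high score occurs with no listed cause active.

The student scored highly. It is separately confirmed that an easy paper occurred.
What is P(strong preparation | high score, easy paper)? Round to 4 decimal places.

P(strong preparation | high score, easy paper) ≈ 0.4024

Under noisy-OR, P(high score | causes) = 1 − (1−0.05)·∏(1−qᵢ) over the active causes.
Sum P(high score|·) weighted by the priors over both values of strong preparation:
  P(high score | easy paper) = 0.7435*0.66 + 0.971785*0.34
        = 0.490710 + 0.330407 = 0.821117
Keeping only the strong preparation-present terms gives 0.330407, so
  P(strong preparation | high score, easy paper) = 0.330407 / 0.821117 ≈ 0.4024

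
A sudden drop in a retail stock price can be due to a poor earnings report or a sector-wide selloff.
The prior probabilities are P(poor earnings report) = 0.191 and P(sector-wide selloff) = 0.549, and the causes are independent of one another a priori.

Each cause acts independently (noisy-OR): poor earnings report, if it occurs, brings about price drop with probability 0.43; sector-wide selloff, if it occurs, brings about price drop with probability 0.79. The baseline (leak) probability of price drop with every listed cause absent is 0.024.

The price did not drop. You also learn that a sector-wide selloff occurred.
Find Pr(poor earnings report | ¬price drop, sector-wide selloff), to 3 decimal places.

Under noisy-OR, P(price drop | causes) = 1 − (1−0.024)·∏(1−qᵢ) over the active causes.
P(¬price drop | sector-wide selloff) = 0.20496*0.809 + 0.116827*0.191 = 0.165813 + 0.022314 = 0.188127
Of this, 0.022314 comes from 0.116827*0.191 (the poor earnings report=true cases).
Hence the posterior is 0.022314/0.188127 ≈ 0.119.

Pr(poor earnings report | ¬price drop, sector-wide selloff) ≈ 0.119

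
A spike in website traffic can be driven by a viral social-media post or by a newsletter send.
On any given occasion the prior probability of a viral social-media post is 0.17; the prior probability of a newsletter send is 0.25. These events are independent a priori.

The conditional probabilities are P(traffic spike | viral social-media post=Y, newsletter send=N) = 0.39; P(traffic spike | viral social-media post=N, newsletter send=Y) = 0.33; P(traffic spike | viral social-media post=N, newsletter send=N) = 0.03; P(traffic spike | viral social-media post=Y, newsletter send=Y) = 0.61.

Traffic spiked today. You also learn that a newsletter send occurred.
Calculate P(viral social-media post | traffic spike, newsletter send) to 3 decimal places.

P(traffic spike | newsletter send) = 0.33×0.83 + 0.61×0.17 = 0.273900 + 0.103700 = 0.377600
The viral social-media post-present share is 0.61×0.17 = 0.103700.
P(viral social-media post | traffic spike, newsletter send) = 0.103700 / 0.377600 ≈ 0.275

P(viral social-media post | traffic spike, newsletter send) ≈ 0.275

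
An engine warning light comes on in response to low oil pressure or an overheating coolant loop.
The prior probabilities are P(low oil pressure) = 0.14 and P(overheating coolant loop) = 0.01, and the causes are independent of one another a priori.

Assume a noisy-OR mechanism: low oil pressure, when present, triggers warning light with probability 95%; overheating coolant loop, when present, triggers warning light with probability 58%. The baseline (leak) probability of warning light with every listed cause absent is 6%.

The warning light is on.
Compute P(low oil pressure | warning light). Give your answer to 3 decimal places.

Under noisy-OR, P(warning light | causes) = 1 − (1−0.06)·∏(1−qᵢ) over the active causes.
For the numerator, keep only low oil pressure=true terms: 0.132086 + 0.001372 = 0.133458
Normalizer over all consistent configurations: 0.06×0.86×0.99 + 0.6052×0.86×0.01 + 0.953×0.14×0.99 + 0.98026×0.14×0.01 = 0.189747
Posterior = 0.133458 / 0.189747 ≈ 0.703

P(low oil pressure | warning light) ≈ 0.703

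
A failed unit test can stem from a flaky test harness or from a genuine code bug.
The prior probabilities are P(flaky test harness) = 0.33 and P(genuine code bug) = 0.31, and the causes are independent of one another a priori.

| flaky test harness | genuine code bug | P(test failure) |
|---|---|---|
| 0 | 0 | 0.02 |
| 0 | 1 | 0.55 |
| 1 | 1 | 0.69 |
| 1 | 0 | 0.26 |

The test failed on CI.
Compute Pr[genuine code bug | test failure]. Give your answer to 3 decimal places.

Pr[genuine code bug | test failure] ≈ 0.730

Weight on genuine code bug=true, given the evidence: 0.114235 + 0.070587 = 0.184822
The normalizing constant is 0.02×0.67×0.69 + 0.55×0.67×0.31 + 0.26×0.33×0.69 + 0.69×0.33×0.31 = 0.253270
P(genuine code bug | test failure) = 0.184822/0.253270 ≈ 0.730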